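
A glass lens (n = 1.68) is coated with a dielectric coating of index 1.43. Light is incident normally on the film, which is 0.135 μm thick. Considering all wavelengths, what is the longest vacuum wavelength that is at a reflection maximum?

Ray reflecting at the top interface goes from n = 1.0 toward n = 1.43: a half-wave phase shift.
Bottom surface (1.43 → 1.68): reflection off a higher-index medium gives a half-wave phase shift.
Net: no relative phase inversion (both shifts match).
So the condition for constructive reflection is 2 n t = m λ.
λ = 2 n t / m. The longest wavelength is m = 1: λ = 2 × 1.43 × 135 / 1.00 = 386 nm.

386 nm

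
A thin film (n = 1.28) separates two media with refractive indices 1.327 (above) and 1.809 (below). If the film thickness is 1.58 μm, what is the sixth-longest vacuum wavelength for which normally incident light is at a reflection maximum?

735 nm

Ray reflecting at the top interface goes from n = 1.327 toward n = 1.28: no phase shift.
At the lower boundary (n = 1.28 to n = 1.809) the reflected ray undergoes a half-wave phase shift.
Exactly one π shift → a net half-wave offset.
For strong reflection here: 2 n t = (m + ½) λ.
λ = 2 n t / (m + ½). The sixth-longest wavelength is m = 5: λ = 2 × 1.28 × 1580 / 5.50 = 735 nm.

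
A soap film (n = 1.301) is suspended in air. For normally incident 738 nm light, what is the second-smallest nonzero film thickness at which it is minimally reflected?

567 nm

Top surface (1.0 → 1.301): reflection off a higher-index medium gives a half-wave phase shift.
At the lower boundary (n = 1.301 to n = 1.0) the reflected ray undergoes no phase shift.
Exactly one π shift → a net half-wave offset.
So the condition for destructive reflection is 2 n t = m λ.
The second-smallest nonzero thickness corresponds to m = 2: t = m λ / (2 n) = 2.00 × 738 / (2 × 1.301) = 567 nm.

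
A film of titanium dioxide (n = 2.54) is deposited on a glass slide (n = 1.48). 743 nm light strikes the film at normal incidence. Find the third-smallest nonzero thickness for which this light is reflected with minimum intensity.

439 nm

Ray reflecting at the top interface goes from n = 1.0 toward n = 2.54: a half-wave phase shift.
Bottom surface (2.54 → 1.48): reflection off a lower-index medium gives no phase shift.
The two reflections differ by half a wavelength.
So the condition for destructive reflection is 2 n t = m λ.
The third-smallest nonzero thickness corresponds to m = 3: t = m λ / (2 n) = 3.00 × 743 / (2 × 2.54) = 439 nm.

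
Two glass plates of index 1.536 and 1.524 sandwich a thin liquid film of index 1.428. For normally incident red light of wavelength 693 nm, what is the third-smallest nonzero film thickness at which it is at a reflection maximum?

607 nm

Ray reflecting at the top interface goes from n = 1.536 toward n = 1.428: no phase shift.
Bottom surface (1.428 → 1.524): reflection off a higher-index medium gives a half-wave phase shift.
Exactly one π shift → a net half-wave offset.
So the condition for constructive reflection is 2 n t = (m + ½) λ.
The third-smallest nonzero thickness corresponds to m = 2: t = (m + ½) λ / (2 n) = 2.50 × 693 / (2 × 1.428) = 607 nm.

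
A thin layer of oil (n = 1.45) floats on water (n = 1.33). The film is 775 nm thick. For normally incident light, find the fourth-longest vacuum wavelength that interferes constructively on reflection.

642 nm

Top surface (1.0 → 1.45): reflection off a higher-index medium gives a half-wave phase shift.
At the lower boundary (n = 1.45 to n = 1.33) the reflected ray undergoes no phase shift.
Exactly one π shift → a net half-wave offset.
With one net inversion, constructive interference in reflection requires 2 n t = (m + ½) λ.
λ = 2 n t / (m + ½). The fourth-longest wavelength is m = 3: λ = 2 × 1.45 × 775 / 3.50 = 642 nm.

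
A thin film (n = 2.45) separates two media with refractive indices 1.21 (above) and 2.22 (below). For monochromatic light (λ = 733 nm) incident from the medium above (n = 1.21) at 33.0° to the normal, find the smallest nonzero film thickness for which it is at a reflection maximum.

77.7 nm

Top surface (1.21 → 2.45): reflection off a higher-index medium gives a half-wave phase shift.
At the lower boundary (n = 2.45 to n = 2.22) the reflected ray undergoes no phase shift.
Net: one phase inversion between the two reflected rays.
So the condition for constructive reflection is 2 n t cos θ_r = (m + ½) λ.
Snell's law: 1.21 sin 33.0° = 2.45 sin θ_r → sin θ_r = 0.269, cos θ_r = 0.963.
Minimum at m = 0: t = λ / (4 n cos θ_r) = 733 / (4 × 2.45 × 0.963) = 77.7 nm.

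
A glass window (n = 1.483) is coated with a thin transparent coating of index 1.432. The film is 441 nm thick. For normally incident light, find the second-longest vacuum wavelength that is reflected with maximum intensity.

632 nm

At the upper boundary (n = 1.0 to n = 1.432) the reflected ray undergoes a half-wave phase shift.
Ray reflecting at the bottom interface goes from n = 1.432 toward n = 1.483: a half-wave phase shift.
The two reflections carry the same phase change, so no net offset.
With no net inversion, constructive interference in reflection requires 2 n t = m λ.
λ = 2 n t / m. The second-longest wavelength is m = 2: λ = 2 × 1.432 × 441 / 2.00 = 632 nm.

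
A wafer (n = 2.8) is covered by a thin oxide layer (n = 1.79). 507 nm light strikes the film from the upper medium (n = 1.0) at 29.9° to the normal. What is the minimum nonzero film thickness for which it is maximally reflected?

Top surface (1.0 → 1.79): reflection off a higher-index medium gives a half-wave phase shift.
Ray reflecting at the bottom interface goes from n = 1.79 toward n = 2.8: a half-wave phase shift.
The two reflections carry the same phase change, so no net offset.
With no net inversion, constructive interference in reflection requires 2 n t cos θ_r = m λ.
Snell's law: 1.0 sin 29.9° = 1.79 sin θ_r → sin θ_r = 0.278, cos θ_r = 0.960.
Minimum nonzero at m = 1: t = λ / (2 n cos θ_r) = 507 / (2 × 1.79 × 0.960) = 147 nm.

147 nm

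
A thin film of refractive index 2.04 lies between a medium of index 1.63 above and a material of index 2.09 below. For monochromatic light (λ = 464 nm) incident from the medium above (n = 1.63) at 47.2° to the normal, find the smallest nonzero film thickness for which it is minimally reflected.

Top surface (1.63 → 2.04): reflection off a higher-index medium gives a half-wave phase shift.
Bottom surface (2.04 → 2.09): reflection off a higher-index medium gives a half-wave phase shift.
The two reflections carry the same phase change, so no net offset.
For dark reflection here: 2 n t cos θ_r = (m + ½) λ.
Snell's law: 1.63 sin 47.2° = 2.04 sin θ_r → sin θ_r = 0.586, cos θ_r = 0.810.
Minimum at m = 0: t = λ / (4 n cos θ_r) = 464 / (4 × 2.04 × 0.810) = 70.2 nm.

70.2 nm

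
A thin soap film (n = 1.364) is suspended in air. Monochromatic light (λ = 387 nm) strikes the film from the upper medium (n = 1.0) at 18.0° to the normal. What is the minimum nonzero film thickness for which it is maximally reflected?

72.8 nm

Top surface (1.0 → 1.364): reflection off a higher-index medium gives a half-wave phase shift.
At the lower boundary (n = 1.364 to n = 1.0) the reflected ray undergoes no phase shift.
Exactly one π shift → a net half-wave offset.
So the condition for constructive reflection is 2 n t cos θ_r = (m + ½) λ.
Snell's law: 1.0 sin 18.0° = 1.364 sin θ_r → sin θ_r = 0.227, cos θ_r = 0.974.
Minimum at m = 0: t = λ / (4 n cos θ_r) = 387 / (4 × 1.364 × 0.974) = 72.8 nm.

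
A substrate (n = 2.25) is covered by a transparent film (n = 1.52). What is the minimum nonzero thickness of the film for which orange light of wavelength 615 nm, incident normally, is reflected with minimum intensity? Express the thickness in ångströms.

Top surface (1.0 → 1.52): reflection off a higher-index medium gives a half-wave phase shift.
Bottom surface (1.52 → 2.25): reflection off a higher-index medium gives a half-wave phase shift.
Net: no relative phase inversion (both shifts match).
So the condition for destructive reflection is 2 n t = (m + ½) λ.
Minimum at m = 0: t = λ / (4 n) = 615 / (4 × 1.52) = 101 nm.

1012 Å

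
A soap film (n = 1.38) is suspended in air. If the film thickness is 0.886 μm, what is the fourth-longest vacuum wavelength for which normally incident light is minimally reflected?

Ray reflecting at the top interface goes from n = 1.0 toward n = 1.38: a half-wave phase shift.
Bottom surface (1.38 → 1.0): reflection off a lower-index medium gives no phase shift.
Net: one phase inversion between the two reflected rays.
So the condition for destructive reflection is 2 n t = m λ.
λ = 2 n t / m. The fourth-longest wavelength is m = 4: λ = 2 × 1.38 × 886 / 4.00 = 611 nm.

611 nm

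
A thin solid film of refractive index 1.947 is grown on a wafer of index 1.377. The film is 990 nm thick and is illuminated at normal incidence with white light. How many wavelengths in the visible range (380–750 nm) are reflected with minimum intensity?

Ray reflecting at the top interface goes from n = 1.0 toward n = 1.947: a half-wave phase shift.
At the lower boundary (n = 1.947 to n = 1.377) the reflected ray undergoes no phase shift.
The two reflections differ by half a wavelength.
With one net inversion, destructive interference in reflection requires 2 n t = m λ.
λ = 2 n t / m = 3855 / m nm.
m=5: 771 nm (IR); m=6: 643 nm (visible); m=7: 551 nm (visible); m=8: 482 nm (visible); m=9: 428 nm (visible); m=10: 386 nm (visible); m=11: 350 nm (UV).

5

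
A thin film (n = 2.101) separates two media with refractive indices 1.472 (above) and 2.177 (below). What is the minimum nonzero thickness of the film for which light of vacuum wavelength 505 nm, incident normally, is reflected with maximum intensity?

Top surface (1.472 → 2.101): reflection off a higher-index medium gives a half-wave phase shift.
At the lower boundary (n = 2.101 to n = 2.177) the reflected ray undergoes a half-wave phase shift.
The two reflections carry the same phase change, so no net offset.
For maximum reflection here: 2 n t = m λ.
Minimum nonzero at m = 1: t = λ / (2 n) = 505 / (2 × 2.101) = 120 nm.

120 nm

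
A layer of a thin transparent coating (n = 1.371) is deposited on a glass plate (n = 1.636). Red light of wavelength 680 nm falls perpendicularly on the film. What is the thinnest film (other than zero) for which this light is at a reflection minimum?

Ray reflecting at the top interface goes from n = 1.0 toward n = 1.371: a half-wave phase shift.
At the lower boundary (n = 1.371 to n = 1.636) the reflected ray undergoes a half-wave phase shift.
The two reflections carry the same phase change, so no net offset.
With no net inversion, destructive interference in reflection requires 2 n t = (m + ½) λ.
Minimum at m = 0: t = λ / (4 n) = 680 / (4 × 1.371) = 124 nm.

124 nm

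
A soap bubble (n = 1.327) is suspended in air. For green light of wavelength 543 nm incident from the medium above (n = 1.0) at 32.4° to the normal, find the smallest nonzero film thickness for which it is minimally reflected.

Ray reflecting at the top interface goes from n = 1.0 toward n = 1.327: a half-wave phase shift.
At the lower boundary (n = 1.327 to n = 1.0) the reflected ray undergoes no phase shift.
Exactly one π shift → a net half-wave offset.
So the condition for destructive reflection is 2 n t cos θ_r = m λ.
Snell's law: 1.0 sin 32.4° = 1.327 sin θ_r → sin θ_r = 0.404, cos θ_r = 0.915.
Minimum nonzero at m = 1: t = λ / (2 n cos θ_r) = 543 / (2 × 1.327 × 0.915) = 224 nm.

224 nm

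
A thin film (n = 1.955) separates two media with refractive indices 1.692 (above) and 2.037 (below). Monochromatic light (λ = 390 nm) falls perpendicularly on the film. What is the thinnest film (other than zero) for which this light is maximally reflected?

99.7 nm

Top surface (1.692 → 1.955): reflection off a higher-index medium gives a half-wave phase shift.
At the lower boundary (n = 1.955 to n = 2.037) the reflected ray undergoes a half-wave phase shift.
Net: no relative phase inversion (both shifts match).
For maximum reflection here: 2 n t = m λ.
Minimum nonzero at m = 1: t = λ / (2 n) = 390 / (2 × 1.955) = 99.7 nm.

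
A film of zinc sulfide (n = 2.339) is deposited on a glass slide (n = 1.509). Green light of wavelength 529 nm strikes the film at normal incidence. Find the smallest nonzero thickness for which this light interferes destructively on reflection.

Top surface (1.0 → 2.339): reflection off a higher-index medium gives a half-wave phase shift.
At the lower boundary (n = 2.339 to n = 1.509) the reflected ray undergoes no phase shift.
The two reflections differ by half a wavelength.
For dark reflection here: 2 n t = m λ.
The smallest nonzero thickness corresponds to m = 1: t = m λ / (2 n) = 1.00 × 529 / (2 × 2.339) = 113 nm.

113 nm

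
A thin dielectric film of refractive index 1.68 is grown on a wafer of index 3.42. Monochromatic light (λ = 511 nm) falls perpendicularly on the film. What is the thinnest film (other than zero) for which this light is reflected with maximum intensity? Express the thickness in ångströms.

1521 Å

Top surface (1.0 → 1.68): reflection off a higher-index medium gives a half-wave phase shift.
Ray reflecting at the bottom interface goes from n = 1.68 toward n = 3.42: a half-wave phase shift.
The two reflections carry the same phase change, so no net offset.
For maximum reflection here: 2 n t = m λ.
Minimum nonzero at m = 1: t = λ / (2 n) = 511 / (2 × 1.68) = 152 nm.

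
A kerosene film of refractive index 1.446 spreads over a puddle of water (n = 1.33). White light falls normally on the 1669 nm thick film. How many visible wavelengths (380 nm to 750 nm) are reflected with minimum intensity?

6

Top surface (1.0 → 1.446): reflection off a higher-index medium gives a half-wave phase shift.
Bottom surface (1.446 → 1.33): reflection off a lower-index medium gives no phase shift.
Exactly one π shift → a net half-wave offset.
With one net inversion, destructive interference in reflection requires 2 n t = m λ.
λ = 2 n t / m = 4827 / m nm.
m=6: 804 nm (IR); m=7: 690 nm (visible); m=8: 603 nm (visible); m=9: 536 nm (visible); m=10: 483 nm (visible); m=11: 439 nm (visible); m=12: 402 nm (visible); m=13: 371 nm (UV).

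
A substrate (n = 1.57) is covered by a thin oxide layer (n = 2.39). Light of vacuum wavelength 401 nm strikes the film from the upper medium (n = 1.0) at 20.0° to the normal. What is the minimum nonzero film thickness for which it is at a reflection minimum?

84.8 nm

At the upper boundary (n = 1.0 to n = 2.39) the reflected ray undergoes a half-wave phase shift.
At the lower boundary (n = 2.39 to n = 1.57) the reflected ray undergoes no phase shift.
Exactly one π shift → a net half-wave offset.
For minimum reflection here: 2 n t cos θ_r = m λ.
Snell's law: 1.0 sin 20.0° = 2.39 sin θ_r → sin θ_r = 0.143, cos θ_r = 0.990.
Minimum nonzero at m = 1: t = λ / (2 n cos θ_r) = 401 / (2 × 2.39 × 0.990) = 84.8 nm.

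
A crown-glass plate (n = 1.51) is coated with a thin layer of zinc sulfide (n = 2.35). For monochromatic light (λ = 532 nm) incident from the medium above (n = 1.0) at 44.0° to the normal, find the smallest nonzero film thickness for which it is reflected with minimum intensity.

118 nm

Ray reflecting at the top interface goes from n = 1.0 toward n = 2.35: a half-wave phase shift.
Bottom surface (2.35 → 1.51): reflection off a lower-index medium gives no phase shift.
The two reflections differ by half a wavelength.
So the condition for destructive reflection is 2 n t cos θ_r = m λ.
Snell's law: 1.0 sin 44.0° = 2.35 sin θ_r → sin θ_r = 0.296, cos θ_r = 0.955.
Minimum nonzero at m = 1: t = λ / (2 n cos θ_r) = 532 / (2 × 2.35 × 0.955) = 118 nm.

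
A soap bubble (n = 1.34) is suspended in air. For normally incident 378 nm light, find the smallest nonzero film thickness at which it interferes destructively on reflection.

Top surface (1.0 → 1.34): reflection off a higher-index medium gives a half-wave phase shift.
Ray reflecting at the bottom interface goes from n = 1.34 toward n = 1.0: no phase shift.
Net: one phase inversion between the two reflected rays.
With one net inversion, destructive interference in reflection requires 2 n t = m λ.
Minimum nonzero at m = 1: t = λ / (2 n) = 378 / (2 × 1.34) = 141 nm.

141 nm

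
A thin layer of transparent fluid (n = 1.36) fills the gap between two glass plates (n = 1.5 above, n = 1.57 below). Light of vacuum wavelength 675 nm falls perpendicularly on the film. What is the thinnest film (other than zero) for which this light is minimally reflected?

248 nm

Top surface (1.5 → 1.36): reflection off a lower-index medium gives no phase shift.
At the lower boundary (n = 1.36 to n = 1.57) the reflected ray undergoes a half-wave phase shift.
The two reflections differ by half a wavelength.
For weak reflection here: 2 n t = m λ.
Minimum nonzero at m = 1: t = λ / (2 n) = 675 / (2 × 1.36) = 248 nm.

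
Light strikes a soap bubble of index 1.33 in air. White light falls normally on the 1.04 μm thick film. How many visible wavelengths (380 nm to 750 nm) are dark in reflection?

Ray reflecting at the top interface goes from n = 1.0 toward n = 1.33: a half-wave phase shift.
Ray reflecting at the bottom interface goes from n = 1.33 toward n = 1.0: no phase shift.
The two reflections differ by half a wavelength.
So the condition for destructive reflection is 2 n t = m λ.
λ = 2 n t / m = 2766 / m nm.
m=3: 922 nm (IR); m=4: 692 nm (visible); m=5: 553 nm (visible); m=6: 461 nm (visible); m=7: 395 nm (visible); m=8: 346 nm (UV).

4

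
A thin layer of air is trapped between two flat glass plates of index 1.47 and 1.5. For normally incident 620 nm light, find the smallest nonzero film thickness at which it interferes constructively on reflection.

155 nm

At the upper boundary (n = 1.47 to n = 1.0) the reflected ray undergoes no phase shift.
At the lower boundary (n = 1.0 to n = 1.5) the reflected ray undergoes a half-wave phase shift.
Exactly one π shift → a net half-wave offset.
For maximum reflection here: 2 n t = (m + ½) λ.
Minimum at m = 0: t = λ / (4 n) = 620 / (4 × 1.0) = 155 nm.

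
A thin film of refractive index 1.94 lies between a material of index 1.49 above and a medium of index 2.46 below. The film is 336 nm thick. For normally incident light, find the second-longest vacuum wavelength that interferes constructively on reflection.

Ray reflecting at the top interface goes from n = 1.49 toward n = 1.94: a half-wave phase shift.
Bottom surface (1.94 → 2.46): reflection off a higher-index medium gives a half-wave phase shift.
Zero or two π shifts → no net half-wave offset.
For maximum reflection here: 2 n t = m λ.
λ = 2 n t / m. The second-longest wavelength is m = 2: λ = 2 × 1.94 × 336 / 2.00 = 652 nm.

652 nm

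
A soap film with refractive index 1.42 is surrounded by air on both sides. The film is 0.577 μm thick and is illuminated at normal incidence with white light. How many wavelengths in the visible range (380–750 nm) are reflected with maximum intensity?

Ray reflecting at the top interface goes from n = 1.0 toward n = 1.42: a half-wave phase shift.
Ray reflecting at the bottom interface goes from n = 1.42 toward n = 1.0: no phase shift.
The two reflections differ by half a wavelength.
For strong reflection here: 2 n t = (m + ½) λ.
λ = 2 n t / (m + ½) = 1639 / (m + ½) nm.
m=1: 1092 nm (IR); m=2: 655 nm (visible); m=3: 468 nm (visible); m=4: 364 nm (UV).

2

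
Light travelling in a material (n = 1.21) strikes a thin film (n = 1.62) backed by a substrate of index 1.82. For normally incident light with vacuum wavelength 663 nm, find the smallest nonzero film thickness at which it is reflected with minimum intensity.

102 nm

At the upper boundary (n = 1.21 to n = 1.62) the reflected ray undergoes a half-wave phase shift.
Bottom surface (1.62 → 1.82): reflection off a higher-index medium gives a half-wave phase shift.
Net: no relative phase inversion (both shifts match).
So the condition for destructive reflection is 2 n t = (m + ½) λ.
Minimum at m = 0: t = λ / (4 n) = 663 / (4 × 1.62) = 102 nm.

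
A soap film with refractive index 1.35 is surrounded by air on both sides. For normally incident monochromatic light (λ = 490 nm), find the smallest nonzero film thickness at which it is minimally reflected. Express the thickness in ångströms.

1815 Å

Top surface (1.0 → 1.35): reflection off a higher-index medium gives a half-wave phase shift.
At the lower boundary (n = 1.35 to n = 1.0) the reflected ray undergoes no phase shift.
Net: one phase inversion between the two reflected rays.
For dark reflection here: 2 n t = m λ.
Minimum nonzero at m = 1: t = λ / (2 n) = 490 / (2 × 1.35) = 181 nm.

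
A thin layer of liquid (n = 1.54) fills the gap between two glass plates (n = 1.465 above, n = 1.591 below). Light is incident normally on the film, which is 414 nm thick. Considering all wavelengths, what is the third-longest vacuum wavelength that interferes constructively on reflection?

425 nm

Ray reflecting at the top interface goes from n = 1.465 toward n = 1.54: a half-wave phase shift.
Bottom surface (1.54 → 1.591): reflection off a higher-index medium gives a half-wave phase shift.
Zero or two π shifts → no net half-wave offset.
With no net inversion, constructive interference in reflection requires 2 n t = m λ.
λ = 2 n t / m. The third-longest wavelength is m = 3: λ = 2 × 1.54 × 414 / 3.00 = 425 nm.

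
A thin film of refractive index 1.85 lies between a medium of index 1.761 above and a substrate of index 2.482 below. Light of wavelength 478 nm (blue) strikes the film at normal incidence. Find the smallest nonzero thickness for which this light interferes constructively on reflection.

At the upper boundary (n = 1.761 to n = 1.85) the reflected ray undergoes a half-wave phase shift.
Bottom surface (1.85 → 2.482): reflection off a higher-index medium gives a half-wave phase shift.
The two reflections carry the same phase change, so no net offset.
With no net inversion, constructive interference in reflection requires 2 n t = m λ.
The smallest nonzero thickness corresponds to m = 1: t = m λ / (2 n) = 1.00 × 478 / (2 × 1.85) = 129 nm.

129 nm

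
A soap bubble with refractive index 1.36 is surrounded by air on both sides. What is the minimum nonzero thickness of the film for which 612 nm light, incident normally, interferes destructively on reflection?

At the upper boundary (n = 1.0 to n = 1.36) the reflected ray undergoes a half-wave phase shift.
Ray reflecting at the bottom interface goes from n = 1.36 toward n = 1.0: no phase shift.
Net: one phase inversion between the two reflected rays.
With one net inversion, destructive interference in reflection requires 2 n t = m λ.
Minimum nonzero at m = 1: t = λ / (2 n) = 612 / (2 × 1.36) = 225 nm.

225 nm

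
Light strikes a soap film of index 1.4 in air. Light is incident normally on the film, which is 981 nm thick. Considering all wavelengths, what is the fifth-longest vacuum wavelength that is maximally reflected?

Ray reflecting at the top interface goes from n = 1.0 toward n = 1.4: a half-wave phase shift.
At the lower boundary (n = 1.4 to n = 1.0) the reflected ray undergoes no phase shift.
The two reflections differ by half a wavelength.
So the condition for constructive reflection is 2 n t = (m + ½) λ.
λ = 2 n t / (m + ½). The fifth-longest wavelength is m = 4: λ = 2 × 1.4 × 981 / 4.50 = 610 nm.

610 nm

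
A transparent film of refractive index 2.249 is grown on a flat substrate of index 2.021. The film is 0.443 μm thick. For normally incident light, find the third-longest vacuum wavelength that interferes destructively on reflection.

664 nm

At the upper boundary (n = 1.0 to n = 2.249) the reflected ray undergoes a half-wave phase shift.
At the lower boundary (n = 2.249 to n = 2.021) the reflected ray undergoes no phase shift.
Net: one phase inversion between the two reflected rays.
So the condition for destructive reflection is 2 n t = m λ.
λ = 2 n t / m. The third-longest wavelength is m = 3: λ = 2 × 2.249 × 443 / 3.00 = 664 nm.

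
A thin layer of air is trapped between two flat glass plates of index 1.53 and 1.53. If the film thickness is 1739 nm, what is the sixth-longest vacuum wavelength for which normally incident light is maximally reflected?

Top surface (1.53 → 1.0): reflection off a lower-index medium gives no phase shift.
At the lower boundary (n = 1.0 to n = 1.53) the reflected ray undergoes a half-wave phase shift.
Net: one phase inversion between the two reflected rays.
So the condition for constructive reflection is 2 n t = (m + ½) λ.
λ = 2 n t / (m + ½). The sixth-longest wavelength is m = 5: λ = 2 × 1.0 × 1739 / 5.50 = 632 nm.

632 nm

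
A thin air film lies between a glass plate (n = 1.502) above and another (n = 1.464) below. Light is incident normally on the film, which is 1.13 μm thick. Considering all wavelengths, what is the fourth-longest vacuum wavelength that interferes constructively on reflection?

646 nm

Ray reflecting at the top interface goes from n = 1.502 toward n = 1.0: no phase shift.
Ray reflecting at the bottom interface goes from n = 1.0 toward n = 1.464: a half-wave phase shift.
Net: one phase inversion between the two reflected rays.
For maximum reflection here: 2 n t = (m + ½) λ.
λ = 2 n t / (m + ½). The fourth-longest wavelength is m = 3: λ = 2 × 1.0 × 1130 / 3.50 = 646 nm.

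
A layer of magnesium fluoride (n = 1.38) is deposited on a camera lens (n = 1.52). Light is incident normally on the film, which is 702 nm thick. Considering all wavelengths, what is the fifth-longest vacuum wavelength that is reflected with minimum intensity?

431 nm

Ray reflecting at the top interface goes from n = 1.0 toward n = 1.38: a half-wave phase shift.
Bottom surface (1.38 → 1.52): reflection off a higher-index medium gives a half-wave phase shift.
The two reflections carry the same phase change, so no net offset.
With no net inversion, destructive interference in reflection requires 2 n t = (m + ½) λ.
λ = 2 n t / (m + ½). The fifth-longest wavelength is m = 4: λ = 2 × 1.38 × 702 / 4.50 = 431 nm.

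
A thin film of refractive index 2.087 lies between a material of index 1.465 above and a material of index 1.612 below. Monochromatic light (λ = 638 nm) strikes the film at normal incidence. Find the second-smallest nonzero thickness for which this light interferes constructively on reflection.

229 nm

At the upper boundary (n = 1.465 to n = 2.087) the reflected ray undergoes a half-wave phase shift.
At the lower boundary (n = 2.087 to n = 1.612) the reflected ray undergoes no phase shift.
Exactly one π shift → a net half-wave offset.
With one net inversion, constructive interference in reflection requires 2 n t = (m + ½) λ.
The second-smallest nonzero thickness corresponds to m = 1: t = (m + ½) λ / (2 n) = 1.50 × 638 / (2 × 2.087) = 229 nm.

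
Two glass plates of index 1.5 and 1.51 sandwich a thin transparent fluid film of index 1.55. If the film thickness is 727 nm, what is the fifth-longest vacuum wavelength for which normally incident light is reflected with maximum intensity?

501 nm

Ray reflecting at the top interface goes from n = 1.5 toward n = 1.55: a half-wave phase shift.
Ray reflecting at the bottom interface goes from n = 1.55 toward n = 1.51: no phase shift.
Exactly one π shift → a net half-wave offset.
So the condition for constructive reflection is 2 n t = (m + ½) λ.
λ = 2 n t / (m + ½). The fifth-longest wavelength is m = 4: λ = 2 × 1.55 × 727 / 4.50 = 501 nm.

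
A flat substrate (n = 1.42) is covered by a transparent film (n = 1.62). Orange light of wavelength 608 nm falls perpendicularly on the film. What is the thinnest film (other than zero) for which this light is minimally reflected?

188 nm

Top surface (1.0 → 1.62): reflection off a higher-index medium gives a half-wave phase shift.
Bottom surface (1.62 → 1.42): reflection off a lower-index medium gives no phase shift.
The two reflections differ by half a wavelength.
With one net inversion, destructive interference in reflection requires 2 n t = m λ.
Minimum nonzero at m = 1: t = λ / (2 n) = 608 / (2 × 1.62) = 188 nm.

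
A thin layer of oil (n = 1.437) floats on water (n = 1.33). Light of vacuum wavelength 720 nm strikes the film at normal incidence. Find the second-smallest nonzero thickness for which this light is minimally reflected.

501 nm

At the upper boundary (n = 1.0 to n = 1.437) the reflected ray undergoes a half-wave phase shift.
Ray reflecting at the bottom interface goes from n = 1.437 toward n = 1.33: no phase shift.
Exactly one π shift → a net half-wave offset.
So the condition for destructive reflection is 2 n t = m λ.
The second-smallest nonzero thickness corresponds to m = 2: t = m λ / (2 n) = 2.00 × 720 / (2 × 1.437) = 501 nm.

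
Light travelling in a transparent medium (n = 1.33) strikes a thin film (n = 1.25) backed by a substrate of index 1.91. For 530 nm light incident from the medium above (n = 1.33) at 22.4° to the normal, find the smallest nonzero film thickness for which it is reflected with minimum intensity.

Top surface (1.33 → 1.25): reflection off a lower-index medium gives no phase shift.
Ray reflecting at the bottom interface goes from n = 1.25 toward n = 1.91: a half-wave phase shift.
Exactly one π shift → a net half-wave offset.
So the condition for destructive reflection is 2 n t cos θ_r = m λ.
Snell's law: 1.33 sin 22.4° = 1.25 sin θ_r → sin θ_r = 0.405, cos θ_r = 0.914.
Minimum nonzero at m = 1: t = λ / (2 n cos θ_r) = 530 / (2 × 1.25 × 0.914) = 232 nm.

232 nm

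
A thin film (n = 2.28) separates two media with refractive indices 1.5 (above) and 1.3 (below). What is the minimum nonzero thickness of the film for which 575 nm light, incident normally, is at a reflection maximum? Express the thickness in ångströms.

At the upper boundary (n = 1.5 to n = 2.28) the reflected ray undergoes a half-wave phase shift.
Bottom surface (2.28 → 1.3): reflection off a lower-index medium gives no phase shift.
Net: one phase inversion between the two reflected rays.
With one net inversion, constructive interference in reflection requires 2 n t = (m + ½) λ.
Minimum at m = 0: t = λ / (4 n) = 575 / (4 × 2.28) = 63.0 nm.

630 Å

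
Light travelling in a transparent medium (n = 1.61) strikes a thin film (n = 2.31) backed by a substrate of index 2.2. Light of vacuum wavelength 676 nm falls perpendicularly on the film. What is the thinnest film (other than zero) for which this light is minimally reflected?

Top surface (1.61 → 2.31): reflection off a higher-index medium gives a half-wave phase shift.
At the lower boundary (n = 2.31 to n = 2.2) the reflected ray undergoes no phase shift.
The two reflections differ by half a wavelength.
So the condition for destructive reflection is 2 n t = m λ.
Minimum nonzero at m = 1: t = λ / (2 n) = 676 / (2 × 2.31) = 146 nm.

146 nm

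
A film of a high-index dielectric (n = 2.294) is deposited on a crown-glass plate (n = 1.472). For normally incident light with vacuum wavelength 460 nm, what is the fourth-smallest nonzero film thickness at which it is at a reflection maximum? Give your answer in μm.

0.351 μm

Top surface (1.0 → 2.294): reflection off a higher-index medium gives a half-wave phase shift.
At the lower boundary (n = 2.294 to n = 1.472) the reflected ray undergoes no phase shift.
The two reflections differ by half a wavelength.
With one net inversion, constructive interference in reflection requires 2 n t = (m + ½) λ.
The fourth-smallest nonzero thickness corresponds to m = 3: t = (m + ½) λ / (2 n) = 3.50 × 460 / (2 × 2.294) = 351 nm.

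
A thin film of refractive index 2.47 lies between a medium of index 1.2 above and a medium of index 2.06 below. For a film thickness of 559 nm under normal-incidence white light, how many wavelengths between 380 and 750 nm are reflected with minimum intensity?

4

Ray reflecting at the top interface goes from n = 1.2 toward n = 2.47: a half-wave phase shift.
Ray reflecting at the bottom interface goes from n = 2.47 toward n = 2.06: no phase shift.
Exactly one π shift → a net half-wave offset.
With one net inversion, destructive interference in reflection requires 2 n t = m λ.
λ = 2 n t / m = 2761 / m nm.
m=3: 920 nm (IR); m=4: 690 nm (visible); m=5: 552 nm (visible); m=6: 460 nm (visible); m=7: 394 nm (visible); m=8: 345 nm (UV).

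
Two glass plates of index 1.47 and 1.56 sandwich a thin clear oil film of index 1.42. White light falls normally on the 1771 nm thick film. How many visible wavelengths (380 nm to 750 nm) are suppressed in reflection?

7

Ray reflecting at the top interface goes from n = 1.47 toward n = 1.42: no phase shift.
At the lower boundary (n = 1.42 to n = 1.56) the reflected ray undergoes a half-wave phase shift.
Net: one phase inversion between the two reflected rays.
So the condition for destructive reflection is 2 n t = m λ.
λ = 2 n t / m = 5030 / m nm.
m=6: 838 nm (IR); m=7: 719 nm (visible); m=8: 629 nm (visible); m=9: 559 nm (visible); m=10: 503 nm (visible); m=11: 457 nm (visible); m=12: 419 nm (visible); m=13: 387 nm (visible); m=14: 359 nm (UV).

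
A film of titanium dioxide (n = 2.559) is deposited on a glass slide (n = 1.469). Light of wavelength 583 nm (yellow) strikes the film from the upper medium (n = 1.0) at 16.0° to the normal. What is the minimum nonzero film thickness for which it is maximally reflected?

57.3 nm

Top surface (1.0 → 2.559): reflection off a higher-index medium gives a half-wave phase shift.
Bottom surface (2.559 → 1.469): reflection off a lower-index medium gives no phase shift.
Net: one phase inversion between the two reflected rays.
With one net inversion, constructive interference in reflection requires 2 n t cos θ_r = (m + ½) λ.
Snell's law: 1.0 sin 16.0° = 2.559 sin θ_r → sin θ_r = 0.108, cos θ_r = 0.994.
Minimum at m = 0: t = λ / (4 n cos θ_r) = 583 / (4 × 2.559 × 0.994) = 57.3 nm.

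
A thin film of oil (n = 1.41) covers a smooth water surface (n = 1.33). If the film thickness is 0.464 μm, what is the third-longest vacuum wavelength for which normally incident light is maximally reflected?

523 nm

Top surface (1.0 → 1.41): reflection off a higher-index medium gives a half-wave phase shift.
Ray reflecting at the bottom interface goes from n = 1.41 toward n = 1.33: no phase shift.
The two reflections differ by half a wavelength.
For strong reflection here: 2 n t = (m + ½) λ.
λ = 2 n t / (m + ½). The third-longest wavelength is m = 2: λ = 2 × 1.41 × 464 / 2.50 = 523 nm.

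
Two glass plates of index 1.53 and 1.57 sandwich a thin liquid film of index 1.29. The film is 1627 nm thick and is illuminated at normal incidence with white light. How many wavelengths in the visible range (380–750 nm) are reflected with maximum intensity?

Top surface (1.53 → 1.29): reflection off a lower-index medium gives no phase shift.
Ray reflecting at the bottom interface goes from n = 1.29 toward n = 1.57: a half-wave phase shift.
The two reflections differ by half a wavelength.
So the condition for constructive reflection is 2 n t = (m + ½) λ.
λ = 2 n t / (m + ½) = 4198 / (m + ½) nm.
m=5: 763 nm (IR); m=6: 646 nm (visible); m=7: 560 nm (visible); m=8: 494 nm (visible); m=9: 442 nm (visible); m=10: 400 nm (visible); m=11: 365 nm (UV).

5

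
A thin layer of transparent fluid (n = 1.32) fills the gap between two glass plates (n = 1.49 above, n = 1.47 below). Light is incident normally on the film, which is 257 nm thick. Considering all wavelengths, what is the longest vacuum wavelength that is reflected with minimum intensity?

678 nm

At the upper boundary (n = 1.49 to n = 1.32) the reflected ray undergoes no phase shift.
At the lower boundary (n = 1.32 to n = 1.47) the reflected ray undergoes a half-wave phase shift.
Exactly one π shift → a net half-wave offset.
With one net inversion, destructive interference in reflection requires 2 n t = m λ.
λ = 2 n t / m. The longest wavelength is m = 1: λ = 2 × 1.32 × 257 / 1.00 = 678 nm.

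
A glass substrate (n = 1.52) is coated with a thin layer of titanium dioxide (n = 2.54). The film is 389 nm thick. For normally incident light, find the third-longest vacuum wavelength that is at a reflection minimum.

659 nm

At the upper boundary (n = 1.0 to n = 2.54) the reflected ray undergoes a half-wave phase shift.
Ray reflecting at the bottom interface goes from n = 2.54 toward n = 1.52: no phase shift.
Net: one phase inversion between the two reflected rays.
So the condition for destructive reflection is 2 n t = m λ.
λ = 2 n t / m. The third-longest wavelength is m = 3: λ = 2 × 2.54 × 389 / 3.00 = 659 nm.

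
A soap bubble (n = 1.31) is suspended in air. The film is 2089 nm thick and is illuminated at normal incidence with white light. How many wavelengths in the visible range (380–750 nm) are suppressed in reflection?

At the upper boundary (n = 1.0 to n = 1.31) the reflected ray undergoes a half-wave phase shift.
At the lower boundary (n = 1.31 to n = 1.0) the reflected ray undergoes no phase shift.
Exactly one π shift → a net half-wave offset.
So the condition for destructive reflection is 2 n t = m λ.
λ = 2 n t / m = 5473 / m nm.
m=7: 782 nm (IR); m=8: 684 nm (visible); m=9: 608 nm (visible); m=10: 547 nm (visible); m=11: 498 nm (visible); m=12: 456 nm (visible); m=13: 421 nm (visible); m=14: 391 nm (visible); m=15: 365 nm (UV).

7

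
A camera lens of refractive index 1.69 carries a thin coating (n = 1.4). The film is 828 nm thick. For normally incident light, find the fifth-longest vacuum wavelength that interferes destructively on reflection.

Top surface (1.0 → 1.4): reflection off a higher-index medium gives a half-wave phase shift.
At the lower boundary (n = 1.4 to n = 1.69) the reflected ray undergoes a half-wave phase shift.
Net: no relative phase inversion (both shifts match).
For dark reflection here: 2 n t = (m + ½) λ.
λ = 2 n t / (m + ½). The fifth-longest wavelength is m = 4: λ = 2 × 1.4 × 828 / 4.50 = 515 nm.

515 nm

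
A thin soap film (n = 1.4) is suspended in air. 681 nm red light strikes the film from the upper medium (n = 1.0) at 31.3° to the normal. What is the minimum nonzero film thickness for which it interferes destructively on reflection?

262 nm

At the upper boundary (n = 1.0 to n = 1.4) the reflected ray undergoes a half-wave phase shift.
Bottom surface (1.4 → 1.0): reflection off a lower-index medium gives no phase shift.
Exactly one π shift → a net half-wave offset.
For dark reflection here: 2 n t cos θ_r = m λ.
Snell's law: 1.0 sin 31.3° = 1.4 sin θ_r → sin θ_r = 0.371, cos θ_r = 0.929.
Minimum nonzero at m = 1: t = λ / (2 n cos θ_r) = 681 / (2 × 1.4 × 0.929) = 262 nm.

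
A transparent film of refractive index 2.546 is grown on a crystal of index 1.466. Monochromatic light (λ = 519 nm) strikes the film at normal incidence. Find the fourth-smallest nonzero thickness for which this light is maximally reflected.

Ray reflecting at the top interface goes from n = 1.0 toward n = 2.546: a half-wave phase shift.
At the lower boundary (n = 2.546 to n = 1.466) the reflected ray undergoes no phase shift.
Net: one phase inversion between the two reflected rays.
So the condition for constructive reflection is 2 n t = (m + ½) λ.
The fourth-smallest nonzero thickness corresponds to m = 3: t = (m + ½) λ / (2 n) = 3.50 × 519 / (2 × 2.546) = 357 nm.

357 nm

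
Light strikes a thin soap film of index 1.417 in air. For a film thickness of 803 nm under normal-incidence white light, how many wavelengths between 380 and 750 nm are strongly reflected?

3

Ray reflecting at the top interface goes from n = 1.0 toward n = 1.417: a half-wave phase shift.
Bottom surface (1.417 → 1.0): reflection off a lower-index medium gives no phase shift.
Exactly one π shift → a net half-wave offset.
With one net inversion, constructive interference in reflection requires 2 n t = (m + ½) λ.
λ = 2 n t / (m + ½) = 2276 / (m + ½) nm.
m=2: 910 nm (IR); m=3: 650 nm (visible); m=4: 506 nm (visible); m=5: 414 nm (visible); m=6: 350 nm (UV).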